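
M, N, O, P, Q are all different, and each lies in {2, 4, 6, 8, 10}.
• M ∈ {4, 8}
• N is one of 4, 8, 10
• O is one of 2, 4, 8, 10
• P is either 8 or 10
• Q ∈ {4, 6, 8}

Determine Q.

6

The 5 variables together cover exactly {2, 4, 6, 8, 10} — 5 values for 5 variables — and 2 appears only in O's list, so O = 2.
The 4 still-open variables draw from only 4 values {4, 6, 8, 10}, so each is used; only Q can be 6, hence Q = 6.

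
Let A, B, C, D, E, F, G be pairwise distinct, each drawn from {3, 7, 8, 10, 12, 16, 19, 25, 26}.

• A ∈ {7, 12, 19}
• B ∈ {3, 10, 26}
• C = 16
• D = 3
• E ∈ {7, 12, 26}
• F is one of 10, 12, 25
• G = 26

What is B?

C has just one choice, so C = 16.
D's domain is down to {3}, so D = 3. Remove 3 from B.
G must be 26 (only option left). Remove 26 from B, E.
So B = 10.

10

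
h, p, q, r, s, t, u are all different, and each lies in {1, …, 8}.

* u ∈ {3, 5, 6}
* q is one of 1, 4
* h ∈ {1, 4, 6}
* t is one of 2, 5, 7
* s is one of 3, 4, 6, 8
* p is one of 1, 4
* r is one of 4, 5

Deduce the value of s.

8

The 2 variables p and q are confined to {1, 4}, which locks those values in; drop them from h, r, s.
That leaves h = 6. So s, u can't be 6.
r has just one choice, so r = 5. Strike 5 from t, u.
u has just one choice, so u = 3. Strike 3 from s.
So s = 8.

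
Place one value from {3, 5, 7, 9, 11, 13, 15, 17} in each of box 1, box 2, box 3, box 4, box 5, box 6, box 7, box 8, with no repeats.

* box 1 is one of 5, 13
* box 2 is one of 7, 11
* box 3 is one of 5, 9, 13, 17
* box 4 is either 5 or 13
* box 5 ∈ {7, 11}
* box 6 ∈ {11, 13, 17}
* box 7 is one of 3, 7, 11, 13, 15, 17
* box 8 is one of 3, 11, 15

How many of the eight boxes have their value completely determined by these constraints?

2

Among the 8 variables, 9 fits only box 3 (and all 8 values in {3, 5, 7, 9, 11, 13, 15, 17} must be used), so box 3 = 9.
The 2 variables box 1 and box 4 are confined to {5, 13}, which locks those values in; drop them from box 6, box 7.
box 2 and box 5 between them cover only {7, 11} — a naked pair. Remove those values from box 6, box 7, box 8.
box 6 must be 17 (only option left). Remove 17 from box 7.
Determined: box 3=9, box 6=17. The other boxes each still have more than one consistent value. That makes 2.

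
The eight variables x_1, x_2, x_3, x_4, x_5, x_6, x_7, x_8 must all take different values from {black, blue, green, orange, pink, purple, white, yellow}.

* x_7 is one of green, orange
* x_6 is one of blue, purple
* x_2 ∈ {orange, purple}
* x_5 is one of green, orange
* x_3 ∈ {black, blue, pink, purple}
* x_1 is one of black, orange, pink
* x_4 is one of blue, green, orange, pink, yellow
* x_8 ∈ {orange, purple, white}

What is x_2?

purple

Among the 8 variables, white fits only x_8 (and all 8 values in {black, blue, green, orange, pink, purple, white, yellow} must be used), so x_8 = white.
The 7 still-open variables draw from only 7 values {black, blue, green, orange, pink, purple, yellow}, so each is used; only x_4 can be yellow, hence x_4 = yellow.
The 2 variables x_5 and x_7 are confined to {green, orange}, which locks those values in; drop them from x_1, x_2.
So x_2 = purple.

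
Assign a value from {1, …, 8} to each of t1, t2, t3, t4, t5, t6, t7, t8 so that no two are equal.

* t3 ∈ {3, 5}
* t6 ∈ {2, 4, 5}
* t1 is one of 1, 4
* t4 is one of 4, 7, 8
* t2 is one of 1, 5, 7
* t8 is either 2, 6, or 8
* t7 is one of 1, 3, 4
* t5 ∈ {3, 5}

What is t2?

Among the 8 variables, 6 fits only t8 (and all 8 values in {1, 2, 3, 4, 5, 6, 7, 8} must be used), so t8 = 6.
The 7 still-open variables draw from only 7 values {1, 2, 3, 4, 5, 7, 8}, so each is used; only t6 can be 2, hence t6 = 2.
The 6 still-open variables together cover exactly {1, 3, 4, 5, 7, 8} — 6 values for 6 variables — and 8 appears only in t4's list, so t4 = 8.
The 5 still-open variables draw from only 5 values {1, 3, 4, 5, 7}, so each is used; only t2 can be 7, hence t2 = 7.

7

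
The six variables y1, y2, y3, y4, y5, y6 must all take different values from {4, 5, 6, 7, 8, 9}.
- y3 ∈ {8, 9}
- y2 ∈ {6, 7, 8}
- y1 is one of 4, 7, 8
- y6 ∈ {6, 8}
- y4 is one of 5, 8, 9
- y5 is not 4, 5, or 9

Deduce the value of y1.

4

Among the 6 variables, 4 fits only y1 (and all 6 values in {4, 5, 6, 7, 8, 9} must be used), so y1 = 4.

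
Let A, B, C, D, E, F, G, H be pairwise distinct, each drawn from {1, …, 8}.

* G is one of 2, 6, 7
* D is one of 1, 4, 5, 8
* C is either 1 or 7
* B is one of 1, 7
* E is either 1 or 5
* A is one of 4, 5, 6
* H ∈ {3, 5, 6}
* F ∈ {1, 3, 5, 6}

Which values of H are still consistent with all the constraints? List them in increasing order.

The 8 variables together cover exactly {1, 2, 3, 4, 5, 6, 7, 8} — 8 values for 8 variables — and 2 appears only in G's list, so G = 2.
Among the 7 still-open variables, 8 fits only D (and all 7 values in {1, 3, 4, 5, 6, 7, 8} must be used), so D = 8.
Among the 6 still-open variables, 4 fits only A (and all 6 values in {1, 3, 4, 5, 6, 7} must be used), so A = 4.
B and C share exactly the 2 values {1, 7}; by pigeonhole those values go to them, so strike 1, 7 from E, F.
E has just one choice, so E = 5. Eliminate 5 elsewhere: F, H.
No further eliminations apply; H can still be any of 3, 6.

3, 6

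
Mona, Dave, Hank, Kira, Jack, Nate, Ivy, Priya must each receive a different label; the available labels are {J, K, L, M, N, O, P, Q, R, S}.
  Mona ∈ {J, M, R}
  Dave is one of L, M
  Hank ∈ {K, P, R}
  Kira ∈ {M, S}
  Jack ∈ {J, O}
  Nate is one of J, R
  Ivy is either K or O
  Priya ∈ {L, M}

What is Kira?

S

The 8 variables draw from only 8 values {J, K, L, M, O, P, R, S}, so each is used; only Hank can be P, hence Hank = P.
Among the 7 still-open variables, K fits only Ivy (and all 7 values in {J, K, L, M, O, R, S} must be used), so Ivy = K.
The 6 still-open variables together cover exactly {J, L, M, O, R, S} — 6 values for 6 variables — and O appears only in Jack's list, so Jack = O.
The 5 still-open variables draw from only 5 values {J, L, M, R, S}, so each is used; only Kira can be S, hence Kira = S.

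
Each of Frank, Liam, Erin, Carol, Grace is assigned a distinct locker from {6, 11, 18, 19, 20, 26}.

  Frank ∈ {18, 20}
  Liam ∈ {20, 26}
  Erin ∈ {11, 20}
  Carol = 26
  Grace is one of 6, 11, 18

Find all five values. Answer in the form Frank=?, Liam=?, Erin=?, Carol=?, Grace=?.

Frank=18, Liam=20, Erin=11, Carol=26, Grace=6

Carol has just one choice, so Carol = 26. Eliminate 26 elsewhere: Liam.
Liam must be 20 (only option left). Remove 20 from Frank, Erin.
Erin has just one choice, so Erin = 11. Eliminate 11 elsewhere: Grace.
Frank must be 18 (only option left). Eliminate 18 elsewhere: Grace.
Grace has just one choice, so Grace = 6.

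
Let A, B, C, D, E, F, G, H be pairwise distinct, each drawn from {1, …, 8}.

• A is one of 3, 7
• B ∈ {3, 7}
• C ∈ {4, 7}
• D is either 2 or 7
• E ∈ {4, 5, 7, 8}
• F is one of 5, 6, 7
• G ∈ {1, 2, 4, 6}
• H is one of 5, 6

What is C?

4

The 8 variables together cover exactly {1, 2, 3, 4, 5, 6, 7, 8} — 8 values for 8 variables — and 1 appears only in G's list, so G = 1.
Among the 7 still-open variables, 2 fits only D (and all 7 values in {2, 3, 4, 5, 6, 7, 8} must be used), so D = 2.
Among the 6 still-open variables, 8 fits only E (and all 6 values in {3, 4, 5, 6, 7, 8} must be used), so E = 8.
Among the 5 still-open variables, 4 fits only C (and all 5 values in {3, 4, 5, 6, 7} must be used), so C = 4.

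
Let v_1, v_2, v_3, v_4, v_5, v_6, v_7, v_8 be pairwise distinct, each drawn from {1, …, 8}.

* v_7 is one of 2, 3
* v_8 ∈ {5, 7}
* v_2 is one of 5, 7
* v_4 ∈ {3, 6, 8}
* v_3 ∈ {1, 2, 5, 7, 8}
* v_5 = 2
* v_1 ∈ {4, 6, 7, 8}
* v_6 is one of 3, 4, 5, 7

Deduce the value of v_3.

v_5 must be 2 (only option left). So v_3, v_7 can't be 2.
v_7 must be 3 (only option left). Strike 3 from v_4, v_6.
The 6 still-open variables together cover exactly {1, 4, 5, 6, 7, 8} — 6 values for 6 variables — and 1 appears only in v_3's list, so v_3 = 1.

1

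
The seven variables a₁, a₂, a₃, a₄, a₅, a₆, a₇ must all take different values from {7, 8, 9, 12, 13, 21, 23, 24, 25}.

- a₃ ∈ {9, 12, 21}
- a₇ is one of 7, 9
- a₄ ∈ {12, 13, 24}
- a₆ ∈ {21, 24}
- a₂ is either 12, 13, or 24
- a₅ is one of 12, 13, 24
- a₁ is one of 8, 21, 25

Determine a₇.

a₂, a₄, a₅ between them cover only {12, 13, 24} — a naked triple. Remove those values from a₃, a₆.
a₆'s domain is down to {21}, so a₆ = 21. So a₁, a₃ can't be 21.
That leaves a₃ = 9. So a₇ can't be 9.
So a₇ = 7.

7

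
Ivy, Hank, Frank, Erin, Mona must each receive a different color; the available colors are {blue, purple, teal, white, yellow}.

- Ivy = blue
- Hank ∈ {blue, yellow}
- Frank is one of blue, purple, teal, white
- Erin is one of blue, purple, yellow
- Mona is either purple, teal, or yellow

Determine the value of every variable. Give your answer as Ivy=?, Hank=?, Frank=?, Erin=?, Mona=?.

Ivy=blue, Hank=yellow, Frank=white, Erin=purple, Mona=teal

Ivy must be blue (only option left). Eliminate blue elsewhere: Hank, Frank, Erin.
Hank has just one choice, so Hank = yellow. Remove yellow from Erin, Mona.
Erin's domain is down to {purple}, so Erin = purple. Eliminate purple elsewhere: Frank, Mona.
Mona's domain is down to {teal}, so Mona = teal. Remove teal from Frank.
That leaves Frank = white.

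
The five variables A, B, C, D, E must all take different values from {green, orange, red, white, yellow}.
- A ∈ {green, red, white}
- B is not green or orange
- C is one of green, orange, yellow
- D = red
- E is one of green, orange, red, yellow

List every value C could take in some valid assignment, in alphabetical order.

D has just one choice, so D = red. Strike red from A, B, E.
No further eliminations apply; C can still be any of green, orange, yellow.

green, orange, yellow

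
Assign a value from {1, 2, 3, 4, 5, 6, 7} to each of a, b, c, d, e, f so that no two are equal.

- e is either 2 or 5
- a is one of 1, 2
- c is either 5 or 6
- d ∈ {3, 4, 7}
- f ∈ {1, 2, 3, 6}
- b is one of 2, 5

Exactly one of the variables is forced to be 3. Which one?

The 2 variables b and e are confined to {2, 5}, which locks those values in; drop them from a, c, f.
a must be 1 (only option left). Strike 1 from f.
That leaves c = 6. So f can't be 6.
So 3 goes to f.

f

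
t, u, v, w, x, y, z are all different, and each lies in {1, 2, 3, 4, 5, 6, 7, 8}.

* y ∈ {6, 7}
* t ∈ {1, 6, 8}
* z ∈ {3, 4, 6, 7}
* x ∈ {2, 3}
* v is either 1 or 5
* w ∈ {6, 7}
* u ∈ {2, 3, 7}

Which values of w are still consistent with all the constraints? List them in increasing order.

w and y between them cover only {6, 7} — a naked pair. Remove those values from t, u, z.
u and x share exactly the 2 values {2, 3}; by pigeonhole those values go to them, so strike 2, 3 from z.
z's domain is down to {4}, so z = 4.
No further eliminations apply; w can still be any of 6, 7.

6, 7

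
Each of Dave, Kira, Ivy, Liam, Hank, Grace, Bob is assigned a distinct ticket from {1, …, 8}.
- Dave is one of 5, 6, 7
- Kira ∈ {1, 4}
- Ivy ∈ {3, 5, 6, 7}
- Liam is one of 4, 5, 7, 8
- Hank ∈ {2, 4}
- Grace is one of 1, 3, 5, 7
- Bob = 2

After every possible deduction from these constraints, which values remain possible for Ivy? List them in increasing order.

Bob's domain is down to {2}, so Bob = 2. Strike 2 from Hank.
Hank's domain is down to {4}, so Hank = 4. Remove 4 from Kira, Liam.
That leaves Kira = 1. Eliminate 1 elsewhere: Grace.
No further eliminations apply; Ivy can still be any of 3, 5, 6, 7.

3, 5, 6, 7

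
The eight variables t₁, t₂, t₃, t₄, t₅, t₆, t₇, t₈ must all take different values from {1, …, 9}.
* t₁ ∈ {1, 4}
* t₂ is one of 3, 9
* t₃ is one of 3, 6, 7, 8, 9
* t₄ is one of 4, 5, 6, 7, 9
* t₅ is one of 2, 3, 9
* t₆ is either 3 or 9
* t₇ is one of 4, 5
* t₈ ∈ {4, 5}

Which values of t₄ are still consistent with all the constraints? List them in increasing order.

The 2 variables t₂ and t₆ are confined to {3, 9}, which locks those values in; drop them from t₃, t₄, t₅.
t₅ must be 2 (only option left).
t₇ and t₈ share exactly the 2 values {4, 5}; by pigeonhole those values go to them, so strike 4, 5 from t₁, t₄.
That leaves t₁ = 1.
No further eliminations apply; t₄ can still be any of 6, 7.

6, 7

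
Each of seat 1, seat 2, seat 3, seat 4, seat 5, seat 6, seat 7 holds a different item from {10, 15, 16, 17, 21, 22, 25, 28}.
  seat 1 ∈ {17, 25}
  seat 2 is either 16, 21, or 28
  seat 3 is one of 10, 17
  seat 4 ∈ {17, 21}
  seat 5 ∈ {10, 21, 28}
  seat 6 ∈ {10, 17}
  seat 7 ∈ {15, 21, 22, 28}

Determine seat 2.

16

seat 3 and seat 6 share exactly the 2 values {10, 17}; by pigeonhole those values go to them, so strike 10, 17 from seat 1, seat 4, seat 5.
seat 1 has just one choice, so seat 1 = 25.
That leaves seat 4 = 21. So seat 2, seat 5, seat 7 can't be 21.
That leaves seat 5 = 28. Eliminate 28 elsewhere: seat 2, seat 7.
So seat 2 = 16.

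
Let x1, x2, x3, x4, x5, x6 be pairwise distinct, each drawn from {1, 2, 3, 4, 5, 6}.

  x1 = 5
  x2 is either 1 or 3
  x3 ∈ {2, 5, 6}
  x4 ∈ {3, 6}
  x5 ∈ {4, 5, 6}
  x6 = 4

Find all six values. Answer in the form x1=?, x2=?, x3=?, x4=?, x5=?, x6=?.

x1=5, x2=1, x3=2, x4=3, x5=6, x6=4

x1's domain is down to {5}, so x1 = 5. Strike 5 from x3, x5.
x6's domain is down to {4}, so x6 = 4. Eliminate 4 elsewhere: x5.
x5 must be 6 (only option left). Strike 6 from x3, x4.
x3's domain is down to {2}, so x3 = 2.
x4's domain is down to {3}, so x4 = 3. Remove 3 from x2.
x2's domain is down to {1}, so x2 = 1.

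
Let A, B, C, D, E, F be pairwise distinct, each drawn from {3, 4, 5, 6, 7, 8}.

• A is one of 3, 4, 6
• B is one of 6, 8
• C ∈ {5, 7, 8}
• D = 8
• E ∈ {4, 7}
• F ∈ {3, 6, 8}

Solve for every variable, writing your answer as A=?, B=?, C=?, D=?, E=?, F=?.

D must be 8 (only option left). Eliminate 8 elsewhere: B, C, F.
B has just one choice, so B = 6. Remove 6 from A, F.
F has just one choice, so F = 3. So A can't be 3.
That leaves A = 4. Eliminate 4 elsewhere: E.
That leaves E = 7. Eliminate 7 elsewhere: C.
C has just one choice, so C = 5.

A=4, B=6, C=5, D=8, E=7, F=3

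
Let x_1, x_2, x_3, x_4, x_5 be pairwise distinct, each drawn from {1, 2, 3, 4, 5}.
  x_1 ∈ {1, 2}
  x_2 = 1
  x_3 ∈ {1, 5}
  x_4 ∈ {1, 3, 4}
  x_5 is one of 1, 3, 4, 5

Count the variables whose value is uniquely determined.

3

x_2 has just one choice, so x_2 = 1. Strike 1 from x_1, x_3, x_4, x_5.
x_3's domain is down to {5}, so x_3 = 5. Strike 5 from x_5.
That leaves x_1 = 2.
Determined: x_1=2, x_2=1, x_3=5. The other variables each still have more than one consistent value. That makes 3.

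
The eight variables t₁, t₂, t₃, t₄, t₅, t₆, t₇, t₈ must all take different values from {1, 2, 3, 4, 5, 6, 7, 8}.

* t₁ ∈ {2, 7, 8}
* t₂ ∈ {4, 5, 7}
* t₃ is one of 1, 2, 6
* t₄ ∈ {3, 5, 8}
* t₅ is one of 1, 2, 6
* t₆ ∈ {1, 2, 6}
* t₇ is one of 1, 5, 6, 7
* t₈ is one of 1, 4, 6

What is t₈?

Among the 8 variables, 3 fits only t₄ (and all 8 values in {1, 2, 3, 4, 5, 6, 7, 8} must be used), so t₄ = 3.
The 7 still-open variables together cover exactly {1, 2, 4, 5, 6, 7, 8} — 7 values for 7 variables — and 8 appears only in t₁'s list, so t₁ = 8.
t₃, t₅, t₆ between them cover only {1, 2, 6} — a naked triple. Remove those values from t₇, t₈.
So t₈ = 4.

4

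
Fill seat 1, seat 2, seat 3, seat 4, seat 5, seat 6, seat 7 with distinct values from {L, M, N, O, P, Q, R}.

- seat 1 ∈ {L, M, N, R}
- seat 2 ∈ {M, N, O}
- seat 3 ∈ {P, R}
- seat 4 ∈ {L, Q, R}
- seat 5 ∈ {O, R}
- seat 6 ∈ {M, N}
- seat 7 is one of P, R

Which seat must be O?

seat 5

The 7 variables draw from only 7 values {L, M, N, O, P, Q, R}, so each is used; only seat 4 can be Q, hence seat 4 = Q.
The 6 still-open variables together cover exactly {L, M, N, O, P, R} — 6 values for 6 variables — and L appears only in seat 1's list, so seat 1 = L.
seat 3 and seat 7 share exactly the 2 values {P, R}; by pigeonhole those values go to them, so strike P, R from seat 5.
So O goes to seat 5.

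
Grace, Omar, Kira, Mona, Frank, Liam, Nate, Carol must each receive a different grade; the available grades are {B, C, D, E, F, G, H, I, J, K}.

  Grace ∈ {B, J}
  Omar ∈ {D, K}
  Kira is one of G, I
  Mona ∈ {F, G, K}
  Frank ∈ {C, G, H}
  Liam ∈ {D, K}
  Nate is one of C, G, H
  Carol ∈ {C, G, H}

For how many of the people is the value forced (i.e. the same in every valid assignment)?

2

The 2 variables Omar and Liam are confined to {D, K}, which locks those values in; drop them from Mona.
The 3 variables Frank, Nate, Carol are confined to {C, G, H}, which locks those values in; drop them from Kira, Mona.
Kira has just one choice, so Kira = I.
Mona's domain is down to {F}, so Mona = F.
Determined: Kira=I, Mona=F. The other people each still have more than one consistent value. That makes 2.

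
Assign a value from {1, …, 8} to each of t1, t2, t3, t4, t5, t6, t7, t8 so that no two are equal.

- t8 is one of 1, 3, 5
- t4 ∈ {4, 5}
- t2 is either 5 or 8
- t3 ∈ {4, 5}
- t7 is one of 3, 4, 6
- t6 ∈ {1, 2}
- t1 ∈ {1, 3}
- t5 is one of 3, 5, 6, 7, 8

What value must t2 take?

The 8 variables draw from only 8 values {1, 2, 3, 4, 5, 6, 7, 8}, so each is used; only t6 can be 2, hence t6 = 2.
The 7 still-open variables together cover exactly {1, 3, 4, 5, 6, 7, 8} — 7 values for 7 variables — and 7 appears only in t5's list, so t5 = 7.
The 6 still-open variables draw from only 6 values {1, 3, 4, 5, 6, 8}, so each is used; only t7 can be 6, hence t7 = 6.
The 5 still-open variables together cover exactly {1, 3, 4, 5, 8} — 5 values for 5 variables — and 8 appears only in t2's list, so t2 = 8.

8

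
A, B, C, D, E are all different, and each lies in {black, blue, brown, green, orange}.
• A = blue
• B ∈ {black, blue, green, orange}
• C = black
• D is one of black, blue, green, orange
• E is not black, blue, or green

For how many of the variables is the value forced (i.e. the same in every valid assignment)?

A has just one choice, so A = blue. Strike blue from B, D.
C's domain is down to {black}, so C = black. Eliminate black elsewhere: B, D.
The 3 still-open variables together cover exactly {brown, green, orange} — 3 values for 3 variables — and brown appears only in E's list, so E = brown.
Determined: A=blue, C=black, E=brown. The other variables each still have more than one consistent value. That makes 3.

3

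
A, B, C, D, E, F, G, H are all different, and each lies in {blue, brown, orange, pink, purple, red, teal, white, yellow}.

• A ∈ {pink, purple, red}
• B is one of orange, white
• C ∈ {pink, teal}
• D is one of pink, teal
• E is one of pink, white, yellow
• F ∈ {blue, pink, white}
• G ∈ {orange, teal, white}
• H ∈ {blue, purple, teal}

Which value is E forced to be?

The 8 variables together cover exactly {blue, orange, pink, purple, red, teal, white, yellow} — 8 values for 8 variables — and red appears only in A's list, so A = red.
The 7 still-open variables draw from only 7 values {blue, orange, pink, purple, teal, white, yellow}, so each is used; only H can be purple, hence H = purple.
Among the 6 still-open variables, blue fits only F (and all 6 values in {blue, orange, pink, teal, white, yellow} must be used), so F = blue.
The 5 still-open variables draw from only 5 values {orange, pink, teal, white, yellow}, so each is used; only E can be yellow, hence E = yellow.

yellow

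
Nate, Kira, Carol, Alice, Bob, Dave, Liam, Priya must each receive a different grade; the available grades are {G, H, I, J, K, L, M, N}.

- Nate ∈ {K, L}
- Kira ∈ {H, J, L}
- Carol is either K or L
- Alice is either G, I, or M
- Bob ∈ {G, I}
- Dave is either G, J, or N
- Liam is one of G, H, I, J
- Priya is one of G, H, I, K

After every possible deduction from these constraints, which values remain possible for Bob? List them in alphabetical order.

The 8 variables draw from only 8 values {G, H, I, J, K, L, M, N}, so each is used; only Alice can be M, hence Alice = M.
The 7 still-open variables draw from only 7 values {G, H, I, J, K, L, N}, so each is used; only Dave can be N, hence Dave = N.
The 2 variables Nate and Carol are confined to {K, L}, which locks those values in; drop them from Kira, Priya.
No further eliminations apply; Bob can still be any of G, I.

G, I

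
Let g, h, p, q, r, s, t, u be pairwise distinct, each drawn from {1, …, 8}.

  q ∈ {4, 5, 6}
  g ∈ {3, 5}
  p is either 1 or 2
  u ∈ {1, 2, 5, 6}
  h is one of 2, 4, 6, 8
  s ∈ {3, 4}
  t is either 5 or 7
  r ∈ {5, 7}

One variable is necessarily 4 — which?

s

The 8 variables together cover exactly {1, 2, 3, 4, 5, 6, 7, 8} — 8 values for 8 variables — and 8 appears only in h's list, so h = 8.
r and t share exactly the 2 values {5, 7}; by pigeonhole those values go to them, so strike 5, 7 from g, q, u.
g must be 3 (only option left). Remove 3 from s.
So 4 goes to s.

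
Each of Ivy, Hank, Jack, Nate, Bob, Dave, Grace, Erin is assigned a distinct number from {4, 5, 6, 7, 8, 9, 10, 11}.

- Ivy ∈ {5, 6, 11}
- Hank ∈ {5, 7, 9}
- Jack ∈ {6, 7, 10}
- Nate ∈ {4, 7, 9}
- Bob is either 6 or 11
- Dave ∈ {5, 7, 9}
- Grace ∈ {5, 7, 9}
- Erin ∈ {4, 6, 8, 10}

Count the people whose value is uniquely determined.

3

The 8 variables together cover exactly {4, 5, 6, 7, 8, 9, 10, 11} — 8 values for 8 variables — and 8 appears only in Erin's list, so Erin = 8.
Among the 7 still-open variables, 4 fits only Nate (and all 7 values in {4, 5, 6, 7, 9, 10, 11} must be used), so Nate = 4.
The 6 still-open variables together cover exactly {5, 6, 7, 9, 10, 11} — 6 values for 6 variables — and 10 appears only in Jack's list, so Jack = 10.
Hank, Dave, Grace between them cover only {5, 7, 9} — a naked triple. Remove those values from Ivy.
Determined: Jack=10, Nate=4, Erin=8. The other people each still have more than one consistent value. That makes 3.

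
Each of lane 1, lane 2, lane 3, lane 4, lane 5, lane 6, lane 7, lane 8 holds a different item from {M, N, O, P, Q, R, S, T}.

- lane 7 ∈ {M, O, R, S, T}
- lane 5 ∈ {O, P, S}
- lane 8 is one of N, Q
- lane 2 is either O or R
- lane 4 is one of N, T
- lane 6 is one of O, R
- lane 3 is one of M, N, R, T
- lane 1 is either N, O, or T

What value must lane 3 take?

M

Among the 8 variables, P fits only lane 5 (and all 8 values in {M, N, O, P, Q, R, S, T} must be used), so lane 5 = P.
The 7 still-open variables together cover exactly {M, N, O, Q, R, S, T} — 7 values for 7 variables — and Q appears only in lane 8's list, so lane 8 = Q.
The 6 still-open variables draw from only 6 values {M, N, O, R, S, T}, so each is used; only lane 7 can be S, hence lane 7 = S.
The 5 still-open variables together cover exactly {M, N, O, R, T} — 5 values for 5 variables — and M appears only in lane 3's list, so lane 3 = M.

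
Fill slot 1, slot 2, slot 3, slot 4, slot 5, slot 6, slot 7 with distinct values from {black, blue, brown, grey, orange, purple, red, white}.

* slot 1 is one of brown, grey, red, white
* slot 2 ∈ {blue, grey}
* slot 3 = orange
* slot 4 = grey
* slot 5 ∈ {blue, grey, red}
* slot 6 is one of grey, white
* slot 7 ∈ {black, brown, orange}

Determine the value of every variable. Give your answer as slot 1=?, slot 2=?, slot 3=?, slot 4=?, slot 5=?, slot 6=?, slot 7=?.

slot 1=brown, slot 2=blue, slot 3=orange, slot 4=grey, slot 5=red, slot 6=white, slot 7=black

slot 3's domain is down to {orange}, so slot 3 = orange. Strike orange from slot 7.
slot 4 has just one choice, so slot 4 = grey. Strike grey from slot 1, slot 2, slot 5, slot 6.
slot 6 has just one choice, so slot 6 = white. Strike white from slot 1.
slot 2 has just one choice, so slot 2 = blue. Eliminate blue elsewhere: slot 5.
slot 5 has just one choice, so slot 5 = red. Strike red from slot 1.
That leaves slot 1 = brown. Strike brown from slot 7.
slot 7 must be black (only option left).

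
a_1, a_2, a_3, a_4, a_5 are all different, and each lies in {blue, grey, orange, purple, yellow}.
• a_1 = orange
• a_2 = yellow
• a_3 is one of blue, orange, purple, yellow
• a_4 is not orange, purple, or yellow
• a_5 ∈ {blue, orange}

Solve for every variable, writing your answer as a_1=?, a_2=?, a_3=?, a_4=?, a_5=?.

a_1 has just one choice, so a_1 = orange. Remove orange from a_3, a_5.
a_2 has just one choice, so a_2 = yellow. Remove yellow from a_3.
That leaves a_5 = blue. Eliminate blue elsewhere: a_3, a_4.
a_3 has just one choice, so a_3 = purple.
a_4 has just one choice, so a_4 = grey.

a_1=orange, a_2=yellow, a_3=purple, a_4=grey, a_5=blue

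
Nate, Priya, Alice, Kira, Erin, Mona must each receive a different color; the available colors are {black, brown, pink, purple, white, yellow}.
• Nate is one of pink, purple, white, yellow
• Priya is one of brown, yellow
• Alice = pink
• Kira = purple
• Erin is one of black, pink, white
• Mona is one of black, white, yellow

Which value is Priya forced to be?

brown

Alice must be pink (only option left). Remove pink from Nate, Erin.
Kira must be purple (only option left). Eliminate purple elsewhere: Nate.
Among the 4 still-open variables, brown fits only Priya (and all 4 values in {black, brown, white, yellow} must be used), so Priya = brown.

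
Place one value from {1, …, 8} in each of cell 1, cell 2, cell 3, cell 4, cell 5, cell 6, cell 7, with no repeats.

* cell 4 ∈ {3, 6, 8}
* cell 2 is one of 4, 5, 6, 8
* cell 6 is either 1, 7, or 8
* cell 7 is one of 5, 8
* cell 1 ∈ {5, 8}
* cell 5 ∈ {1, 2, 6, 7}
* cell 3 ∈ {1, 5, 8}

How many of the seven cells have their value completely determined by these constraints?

cell 1 and cell 7 share exactly the 2 values {5, 8}; by pigeonhole those values go to them, so strike 5, 8 from cell 2, cell 3, cell 4, cell 6.
That leaves cell 3 = 1. Eliminate 1 elsewhere: cell 5, cell 6.
cell 6 has just one choice, so cell 6 = 7. So cell 5 can't be 7.
Determined: cell 3=1, cell 6=7. The other cells each still have more than one consistent value. That makes 2.

2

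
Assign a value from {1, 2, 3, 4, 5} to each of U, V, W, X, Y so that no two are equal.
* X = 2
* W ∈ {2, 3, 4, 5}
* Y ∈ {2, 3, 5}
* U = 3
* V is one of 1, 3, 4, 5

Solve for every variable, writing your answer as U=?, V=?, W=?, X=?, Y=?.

U=3, V=1, W=4, X=2, Y=5

U has just one choice, so U = 3. Strike 3 from V, W, Y.
X's domain is down to {2}, so X = 2. Strike 2 from W, Y.
Y has just one choice, so Y = 5. So V, W can't be 5.
W's domain is down to {4}, so W = 4. Strike 4 from V.
That leaves V = 1.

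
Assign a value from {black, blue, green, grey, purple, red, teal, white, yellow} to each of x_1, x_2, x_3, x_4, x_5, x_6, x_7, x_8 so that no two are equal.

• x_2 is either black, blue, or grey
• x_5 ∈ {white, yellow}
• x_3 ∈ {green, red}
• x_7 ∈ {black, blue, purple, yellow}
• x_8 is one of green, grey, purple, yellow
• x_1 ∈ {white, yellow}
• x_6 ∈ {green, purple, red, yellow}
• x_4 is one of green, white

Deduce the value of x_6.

purple

x_1 and x_5 share exactly the 2 values {white, yellow}; by pigeonhole those values go to them, so strike white, yellow from x_4, x_6, x_7, x_8.
x_4 has just one choice, so x_4 = green. Remove green from x_3, x_6, x_8.
x_3's domain is down to {red}, so x_3 = red. Remove red from x_6.
So x_6 = purple.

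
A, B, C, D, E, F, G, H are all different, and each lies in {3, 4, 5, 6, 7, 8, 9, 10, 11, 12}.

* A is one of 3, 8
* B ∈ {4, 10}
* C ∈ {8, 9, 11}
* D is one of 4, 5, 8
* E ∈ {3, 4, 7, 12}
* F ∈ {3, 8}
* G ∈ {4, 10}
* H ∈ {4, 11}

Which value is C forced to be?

A and F share exactly the 2 values {3, 8}; by pigeonhole those values go to them, so strike 3, 8 from C, D, E.
The 2 variables B and G are confined to {4, 10}, which locks those values in; drop them from D, E, H.
D has just one choice, so D = 5.
That leaves H = 11. Strike 11 from C.
So C = 9.

9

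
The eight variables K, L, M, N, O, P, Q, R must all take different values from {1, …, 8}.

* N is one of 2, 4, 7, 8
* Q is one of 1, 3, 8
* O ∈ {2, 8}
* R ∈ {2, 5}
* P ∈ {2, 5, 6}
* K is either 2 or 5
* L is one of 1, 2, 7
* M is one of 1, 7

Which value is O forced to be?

The 8 variables draw from only 8 values {1, 2, 3, 4, 5, 6, 7, 8}, so each is used; only Q can be 3, hence Q = 3.
The 7 still-open variables draw from only 7 values {1, 2, 4, 5, 6, 7, 8}, so each is used; only N can be 4, hence N = 4.
Among the 6 still-open variables, 6 fits only P (and all 6 values in {1, 2, 5, 6, 7, 8} must be used), so P = 6.
The 5 still-open variables draw from only 5 values {1, 2, 5, 7, 8}, so each is used; only O can be 8, hence O = 8.

8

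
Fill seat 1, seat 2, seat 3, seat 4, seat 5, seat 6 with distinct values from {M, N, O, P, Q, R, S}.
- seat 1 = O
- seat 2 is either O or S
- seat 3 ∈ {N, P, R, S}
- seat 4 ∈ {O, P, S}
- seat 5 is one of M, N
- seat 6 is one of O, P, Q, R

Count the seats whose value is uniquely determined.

seat 1's domain is down to {O}, so seat 1 = O. So seat 2, seat 4, seat 6 can't be O.
seat 2's domain is down to {S}, so seat 2 = S. Remove S from seat 3, seat 4.
seat 4 must be P (only option left). Eliminate P elsewhere: seat 3, seat 6.
Determined: seat 1=O, seat 2=S, seat 4=P. The other seats each still have more than one consistent value. That makes 3.

3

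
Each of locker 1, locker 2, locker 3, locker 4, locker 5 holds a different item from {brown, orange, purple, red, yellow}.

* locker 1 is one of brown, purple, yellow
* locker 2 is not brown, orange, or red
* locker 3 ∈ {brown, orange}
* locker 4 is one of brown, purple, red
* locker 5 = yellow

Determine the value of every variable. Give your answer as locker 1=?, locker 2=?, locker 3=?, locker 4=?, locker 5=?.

locker 1=brown, locker 2=purple, locker 3=orange, locker 4=red, locker 5=yellow

locker 5 must be yellow (only option left). Eliminate yellow elsewhere: locker 1, locker 2.
locker 2 must be purple (only option left). Strike purple from locker 1, locker 4.
That leaves locker 1 = brown. Strike brown from locker 3, locker 4.
locker 3's domain is down to {orange}, so locker 3 = orange.
That leaves locker 4 = red.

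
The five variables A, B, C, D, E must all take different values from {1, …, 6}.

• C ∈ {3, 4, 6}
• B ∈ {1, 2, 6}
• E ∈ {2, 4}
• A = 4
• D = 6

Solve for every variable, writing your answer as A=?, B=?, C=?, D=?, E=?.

A=4, B=1, C=3, D=6, E=2

A's domain is down to {4}, so A = 4. Eliminate 4 elsewhere: C, E.
D must be 6 (only option left). So B, C can't be 6.
E must be 2 (only option left). Strike 2 from B.
B must be 1 (only option left).
C has just one choice, so C = 3.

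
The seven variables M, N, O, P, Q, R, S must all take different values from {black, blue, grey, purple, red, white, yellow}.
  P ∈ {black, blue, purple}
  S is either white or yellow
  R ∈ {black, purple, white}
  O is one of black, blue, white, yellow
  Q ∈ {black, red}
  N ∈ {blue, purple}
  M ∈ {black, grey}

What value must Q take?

The 7 variables together cover exactly {black, blue, grey, purple, red, white, yellow} — 7 values for 7 variables — and grey appears only in M's list, so M = grey.
The 6 still-open variables together cover exactly {black, blue, purple, red, white, yellow} — 6 values for 6 variables — and red appears only in Q's list, so Q = red.

red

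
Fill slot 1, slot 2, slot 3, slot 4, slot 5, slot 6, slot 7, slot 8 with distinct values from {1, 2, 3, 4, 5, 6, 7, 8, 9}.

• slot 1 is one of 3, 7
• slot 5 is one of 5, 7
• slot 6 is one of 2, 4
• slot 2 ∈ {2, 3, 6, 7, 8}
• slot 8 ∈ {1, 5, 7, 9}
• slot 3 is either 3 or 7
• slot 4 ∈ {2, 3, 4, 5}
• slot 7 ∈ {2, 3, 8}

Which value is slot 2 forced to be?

The 2 variables slot 1 and slot 3 are confined to {3, 7}, which locks those values in; drop them from slot 2, slot 4, slot 5, slot 7, slot 8.
That leaves slot 5 = 5. So slot 4, slot 8 can't be 5.
slot 4 and slot 6 share exactly the 2 values {2, 4}; by pigeonhole those values go to them, so strike 2, 4 from slot 2, slot 7.
slot 7 has just one choice, so slot 7 = 8. So slot 2 can't be 8.
So slot 2 = 6.

6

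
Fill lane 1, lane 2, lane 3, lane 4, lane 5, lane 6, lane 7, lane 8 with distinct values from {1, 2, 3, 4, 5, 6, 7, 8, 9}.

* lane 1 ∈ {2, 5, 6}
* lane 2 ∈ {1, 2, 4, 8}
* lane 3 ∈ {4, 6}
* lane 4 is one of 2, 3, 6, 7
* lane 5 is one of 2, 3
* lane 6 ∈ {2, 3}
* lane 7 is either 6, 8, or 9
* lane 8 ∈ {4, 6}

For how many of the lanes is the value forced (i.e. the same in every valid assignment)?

lane 3 and lane 8 between them cover only {4, 6} — a naked pair. Remove those values from lane 1, lane 2, lane 4, lane 7.
lane 5 and lane 6 between them cover only {2, 3} — a naked pair. Remove those values from lane 1, lane 2, lane 4.
lane 1 must be 5 (only option left).
lane 4 must be 7 (only option left).
Determined: lane 1=5, lane 4=7. The other lanes each still have more than one consistent value. That makes 2.

2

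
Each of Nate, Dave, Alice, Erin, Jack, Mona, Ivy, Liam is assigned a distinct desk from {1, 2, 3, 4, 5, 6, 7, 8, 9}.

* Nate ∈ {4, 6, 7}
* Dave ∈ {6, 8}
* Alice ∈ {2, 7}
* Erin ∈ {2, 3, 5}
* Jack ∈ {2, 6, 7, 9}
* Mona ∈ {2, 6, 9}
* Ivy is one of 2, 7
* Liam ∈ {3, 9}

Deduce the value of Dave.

The 8 variables together cover exactly {2, 3, 4, 5, 6, 7, 8, 9} — 8 values for 8 variables — and 4 appears only in Nate's list, so Nate = 4.
The 7 still-open variables together cover exactly {2, 3, 5, 6, 7, 8, 9} — 7 values for 7 variables — and 5 appears only in Erin's list, so Erin = 5.
Among the 6 still-open variables, 3 fits only Liam (and all 6 values in {2, 3, 6, 7, 8, 9} must be used), so Liam = 3.
Among the 5 still-open variables, 8 fits only Dave (and all 5 values in {2, 6, 7, 8, 9} must be used), so Dave = 8.

8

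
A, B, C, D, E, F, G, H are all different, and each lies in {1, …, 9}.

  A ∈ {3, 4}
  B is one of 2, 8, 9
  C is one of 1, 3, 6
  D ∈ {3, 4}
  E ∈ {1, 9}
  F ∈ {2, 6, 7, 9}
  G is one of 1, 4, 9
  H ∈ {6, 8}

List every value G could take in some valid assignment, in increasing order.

1, 9

Among the 8 variables, 7 fits only F (and all 8 values in {1, 2, 3, 4, 6, 7, 8, 9} must be used), so F = 7.
The 7 still-open variables together cover exactly {1, 2, 3, 4, 6, 8, 9} — 7 values for 7 variables — and 2 appears only in B's list, so B = 2.
The 6 still-open variables together cover exactly {1, 3, 4, 6, 8, 9} — 6 values for 6 variables — and 8 appears only in H's list, so H = 8.
The 5 still-open variables draw from only 5 values {1, 3, 4, 6, 9}, so each is used; only C can be 6, hence C = 6.
A and D share exactly the 2 values {3, 4}; by pigeonhole those values go to them, so strike 3, 4 from G.
No further eliminations apply; G can still be any of 1, 9.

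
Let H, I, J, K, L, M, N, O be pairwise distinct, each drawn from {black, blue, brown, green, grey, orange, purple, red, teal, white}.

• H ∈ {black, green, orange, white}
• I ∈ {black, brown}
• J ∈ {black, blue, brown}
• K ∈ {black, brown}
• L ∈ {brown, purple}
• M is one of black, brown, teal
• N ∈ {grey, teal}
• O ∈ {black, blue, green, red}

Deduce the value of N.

I and K between them cover only {black, brown} — a naked pair. Remove those values from H, J, L, M, O.
J has just one choice, so J = blue. Remove blue from O.
That leaves L = purple.
M must be teal (only option left). So N can't be teal.
So N = grey.

grey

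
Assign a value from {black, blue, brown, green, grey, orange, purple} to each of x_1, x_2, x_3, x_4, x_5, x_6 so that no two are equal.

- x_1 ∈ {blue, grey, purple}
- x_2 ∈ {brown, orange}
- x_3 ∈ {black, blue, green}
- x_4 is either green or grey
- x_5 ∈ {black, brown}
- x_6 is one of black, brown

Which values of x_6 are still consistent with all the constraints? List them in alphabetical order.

black, brown

The 2 variables x_5 and x_6 are confined to {black, brown}, which locks those values in; drop them from x_2, x_3.
x_2 has just one choice, so x_2 = orange.
No further eliminations apply; x_6 can still be any of black, brown.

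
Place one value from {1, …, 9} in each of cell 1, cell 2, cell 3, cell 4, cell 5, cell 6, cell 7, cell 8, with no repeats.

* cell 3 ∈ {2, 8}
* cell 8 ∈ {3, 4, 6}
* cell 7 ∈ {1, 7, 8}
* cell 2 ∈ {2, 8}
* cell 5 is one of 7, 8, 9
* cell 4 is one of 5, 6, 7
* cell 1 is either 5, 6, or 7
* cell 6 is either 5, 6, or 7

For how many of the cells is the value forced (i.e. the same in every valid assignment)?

The 2 variables cell 2 and cell 3 are confined to {2, 8}, which locks those values in; drop them from cell 5, cell 7.
cell 1, cell 4, cell 6 between them cover only {5, 6, 7} — a naked triple. Remove those values from cell 5, cell 7, cell 8.
cell 5 must be 9 (only option left).
cell 7 must be 1 (only option left).
Determined: cell 5=9, cell 7=1. The other cells each still have more than one consistent value. That makes 2.

2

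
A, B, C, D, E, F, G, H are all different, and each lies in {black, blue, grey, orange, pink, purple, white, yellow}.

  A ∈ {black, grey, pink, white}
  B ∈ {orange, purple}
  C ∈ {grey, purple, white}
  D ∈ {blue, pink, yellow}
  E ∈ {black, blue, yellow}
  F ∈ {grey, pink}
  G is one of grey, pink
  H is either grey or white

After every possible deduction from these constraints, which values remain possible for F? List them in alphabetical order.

grey, pink

The 8 variables draw from only 8 values {black, blue, grey, orange, pink, purple, white, yellow}, so each is used; only B can be orange, hence B = orange.
Among the 7 still-open variables, purple fits only C (and all 7 values in {black, blue, grey, pink, purple, white, yellow} must be used), so C = purple.
The 2 variables F and G are confined to {grey, pink}, which locks those values in; drop them from A, D, H.
That leaves H = white. Remove white from A.
A must be black (only option left). Eliminate black elsewhere: E.
No further eliminations apply; F can still be any of grey, pink.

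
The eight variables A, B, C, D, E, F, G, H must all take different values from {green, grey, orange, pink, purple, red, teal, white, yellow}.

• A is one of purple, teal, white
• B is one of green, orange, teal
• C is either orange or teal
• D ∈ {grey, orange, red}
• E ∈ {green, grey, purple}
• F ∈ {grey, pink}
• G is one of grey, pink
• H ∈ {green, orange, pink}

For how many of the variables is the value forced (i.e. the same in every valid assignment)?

3

The 8 variables draw from only 8 values {green, grey, orange, pink, purple, red, teal, white}, so each is used; only D can be red, hence D = red.
The 7 still-open variables together cover exactly {green, grey, orange, pink, purple, teal, white} — 7 values for 7 variables — and white appears only in A's list, so A = white.
Among the 6 still-open variables, purple fits only E (and all 6 values in {green, grey, orange, pink, purple, teal} must be used), so E = purple.
F and G share exactly the 2 values {grey, pink}; by pigeonhole those values go to them, so strike grey, pink from H.
Determined: A=white, D=red, E=purple. The other variables each still have more than one consistent value. That makes 3.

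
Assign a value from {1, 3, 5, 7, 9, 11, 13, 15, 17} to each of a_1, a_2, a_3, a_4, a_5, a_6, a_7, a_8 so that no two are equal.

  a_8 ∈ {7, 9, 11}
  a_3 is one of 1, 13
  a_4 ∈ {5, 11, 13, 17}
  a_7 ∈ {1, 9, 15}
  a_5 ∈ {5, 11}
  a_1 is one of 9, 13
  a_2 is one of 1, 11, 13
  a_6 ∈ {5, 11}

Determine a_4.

The 8 variables together cover exactly {1, 5, 7, 9, 11, 13, 15, 17} — 8 values for 8 variables — and 7 appears only in a_8's list, so a_8 = 7.
The 7 still-open variables together cover exactly {1, 5, 9, 11, 13, 15, 17} — 7 values for 7 variables — and 15 appears only in a_7's list, so a_7 = 15.
The 6 still-open variables together cover exactly {1, 5, 9, 11, 13, 17} — 6 values for 6 variables — and 9 appears only in a_1's list, so a_1 = 9.
The 5 still-open variables draw from only 5 values {1, 5, 11, 13, 17}, so each is used; only a_4 can be 17, hence a_4 = 17.

17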